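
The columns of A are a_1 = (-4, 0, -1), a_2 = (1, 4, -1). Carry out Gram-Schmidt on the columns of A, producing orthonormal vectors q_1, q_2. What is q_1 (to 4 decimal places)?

q_1 = (-0.9701, 0.0000, -0.2425)

a_1 = (-4, 0, -1); ‖a_1‖ = 4.1231, so q_1 = (-0.9701, 0.0000, -0.2425).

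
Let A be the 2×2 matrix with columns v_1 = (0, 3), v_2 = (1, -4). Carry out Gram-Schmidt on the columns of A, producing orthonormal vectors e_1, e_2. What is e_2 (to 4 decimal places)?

e_1 = v_1/‖v_1‖ = (0, 3)/3.0000 = (0.0000, 1.0000).
r_{12} = e_1·v_2 = -4.0000.
u_2 = v_2 + 4.0000·e_1 = (1.0000, 0.0000).
‖u_2‖ = 1.0000, so e_2 = (1.0000, 0.0000).

e_2 = (1.0000, 0.0000)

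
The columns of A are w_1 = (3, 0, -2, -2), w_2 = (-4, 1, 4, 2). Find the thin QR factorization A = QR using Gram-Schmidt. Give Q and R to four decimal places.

Q = [[0.7276, 0.1333], [0.0000, 0.5664], [-0.4851, 0.6663], [-0.4851, -0.4664]], R = [[4.1231, -5.8209], [0.0000, 1.7657]]

q_1 = w_1/‖w_1‖ = (3, 0, -2, -2)/4.1231 = (0.7276, 0.0000, -0.4851, -0.4851).
r_{12} = q_1·w_2 = -5.8209.
u_2 = w_2 + 5.8209·q_1 = (0.2353, 1.0000, 1.1765, -0.8235).
‖u_2‖ = 1.7657, so q_2 = (0.1333, 0.5664, 0.6663, -0.4664).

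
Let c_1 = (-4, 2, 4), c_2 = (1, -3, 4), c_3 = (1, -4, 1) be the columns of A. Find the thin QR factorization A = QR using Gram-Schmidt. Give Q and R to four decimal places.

e_1 = c_1/‖c_1‖ = (-4, 2, 4)/6.0000 = (-0.6667, 0.3333, 0.6667).
r_{12} = e_1·c_2 = 1.0000.
u_2 = c_2 − 1.0000·e_1 = (1.6667, -3.3333, 3.3333).
‖u_2‖ = 5.0000, so e_2 = (0.3333, -0.6667, 0.6667).
r_{13} = e_1·c_3 = -1.3333; r_{23} = e_2·c_3 = 3.6667.
u_3 = c_3 + 1.3333·e_1 − 3.6667·e_2 = (-1.1111, -1.1111, -0.5556).
‖u_3‖ = 1.6667, so e_3 = (-0.6667, -0.6667, -0.3333).

Q = [[-0.6667, 0.3333, -0.6667], [0.3333, -0.6667, -0.6667], [0.6667, 0.6667, -0.3333]], R = [[6.0000, 1.0000, -1.3333], [0.0000, 5.0000, 3.6667], [0.0000, 0.0000, 1.6667]]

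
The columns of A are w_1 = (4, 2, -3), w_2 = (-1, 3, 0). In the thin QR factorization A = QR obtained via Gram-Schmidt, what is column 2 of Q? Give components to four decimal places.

e_1 = w_1/‖w_1‖ = (4, 2, -3)/5.3852 = (0.7428, 0.3714, -0.5571).
r_{12} = e_1·w_2 = 0.3714.
u_2 = w_2 − 0.3714·e_1 = (-1.2759, 2.8621, 0.2069).
‖u_2‖ = 3.1404, so e_2 = (-0.4063, 0.9114, 0.0659).

e_2 = (-0.4063, 0.9114, 0.0659)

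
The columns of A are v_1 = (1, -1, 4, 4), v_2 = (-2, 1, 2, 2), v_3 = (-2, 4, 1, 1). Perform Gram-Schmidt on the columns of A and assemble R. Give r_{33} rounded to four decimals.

q_1 = v_1/‖v_1‖ = (1, -1, 4, 4)/5.8310 = (0.1715, -0.1715, 0.6860, 0.6860).
r_{12} = q_1·v_2 = 2.2295.
u_2 = v_2 − 2.2295·q_1 = (-2.3824, 1.3824, 0.4706, 0.4706).
‖u_2‖ = 2.8336, so q_2 = (-0.8407, 0.4878, 0.1661, 0.1661).
r_{13} = q_1·v_3 = 0.3430; r_{23} = q_2·v_3 = 3.9650.
u_3 = v_3 − 0.3430·q_1 − 3.9650·q_2 = (1.2747, 2.1245, 0.1062, 0.1062).
r_{33} = ‖u_3‖ = 2.4822.

r_{33} = 2.4822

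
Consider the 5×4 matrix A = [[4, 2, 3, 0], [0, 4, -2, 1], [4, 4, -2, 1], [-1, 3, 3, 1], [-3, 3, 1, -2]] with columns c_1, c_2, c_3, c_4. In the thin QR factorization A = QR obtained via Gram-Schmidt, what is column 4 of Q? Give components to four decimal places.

c_1 = (4, 0, 4, -1, -3); ‖c_1‖ = 6.4807, so e_1 = (0.6172, 0.0000, 0.6172, -0.1543, -0.4629).
e_1·c_2 = 0.6172·2 + 0.0000·4 + 0.6172·4 + (-0.1543)·3 + (-0.4629)·3 = 1.8516.
u_2 = c_2 − 1.8516·e_1 = (0.8571, 4.0000, 2.8571, 3.2857, 3.8571).
‖u_2‖ = 7.1114, so e_2 = (0.1205, 0.5625, 0.4018, 0.4620, 0.5424).
e_1·c_3 = 0.6172·3 + 0.0000·(-2) + 0.6172·(-2) + (-0.1543)·3 + (-0.4629)·1 = -0.3086; e_2·c_3 = 0.1205·3 + 0.5625·(-2) + 0.4018·(-2) + 0.4620·3 + 0.5424·1 = 0.3616.
u_3 = c_3 + 0.3086·e_1 − 0.3616·e_2 = (3.1469, -2.2034, -1.9548, 2.7853, 0.6610).
‖u_3‖ = 5.1744, so e_3 = (0.6082, -0.4258, -0.3778, 0.5383, 0.1277).
e_1·c_4 = 0.6172·0 + 0.0000·1 + 0.6172·1 + (-0.1543)·1 + (-0.4629)·(-2) = 1.3887; e_2·c_4 = 0.1205·0 + 0.5625·1 + 0.4018·1 + 0.4620·1 + 0.5424·(-2) = 0.3415; e_3·c_4 = 0.6082·0 + (-0.4258)·1 + (-0.3778)·1 + 0.5383·1 + 0.1277·(-2) = -0.5208.
u_4 = c_4 − 1.3887·e_1 − 0.3415·e_2 + 0.5208·e_3 = (-0.5816, 0.5861, -0.1911, 1.3369, -1.4758).
‖u_4‖ = 2.1642, so e_4 = (-0.2687, 0.2708, -0.0883, 0.6177, -0.6819).

e_4 = (-0.2687, 0.2708, -0.0883, 0.6177, -0.6819)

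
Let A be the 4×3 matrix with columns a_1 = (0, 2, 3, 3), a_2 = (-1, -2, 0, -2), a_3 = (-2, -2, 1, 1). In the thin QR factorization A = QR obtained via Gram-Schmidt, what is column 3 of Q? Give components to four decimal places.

q_3 = (-0.4277, -0.4666, -0.3694, 0.6804)

q_1 = a_1/‖a_1‖ = (0, 2, 3, 3)/4.6904 = (0.0000, 0.4264, 0.6396, 0.6396).
r_{12} = q_1·a_2 = -2.1320.
u_2 = a_2 + 2.1320·q_1 = (-1.0000, -1.0909, 1.3636, -0.6364).
‖u_2‖ = 2.1106, so q_2 = (-0.4738, -0.5169, 0.6461, -0.3015).
r_{13} = q_1·a_3 = 0.4264; r_{23} = q_2·a_3 = 2.3259.
u_3 = a_3 − 0.4264·q_1 − 2.3259·q_2 = (-0.8980, -0.9796, -0.7755, 1.4286).
‖u_3‖ = 2.0996, so q_3 = (-0.4277, -0.4666, -0.3694, 0.6804).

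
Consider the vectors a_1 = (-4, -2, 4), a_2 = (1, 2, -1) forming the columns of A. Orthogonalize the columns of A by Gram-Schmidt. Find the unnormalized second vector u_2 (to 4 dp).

u_2 = (-0.3333, 1.3333, 0.3333)

e_1 = a_1/‖a_1‖ = (-4, -2, 4)/6.0000 = (-0.6667, -0.3333, 0.6667).
r_{12} = e_1·a_2 = -2.0000.
u_2 = a_2 + 2.0000·e_1 = (-0.3333, 1.3333, 0.3333).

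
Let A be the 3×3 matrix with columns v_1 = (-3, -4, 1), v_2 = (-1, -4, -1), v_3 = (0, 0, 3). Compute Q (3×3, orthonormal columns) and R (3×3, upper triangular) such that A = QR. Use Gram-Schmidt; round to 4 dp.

q_1 = v_1/‖v_1‖ = (-3, -4, 1)/5.0990 = (-0.5883, -0.7845, 0.1961).
r_{12} = q_1·v_2 = 3.5301.
u_2 = v_2 − 3.5301·q_1 = (1.0769, -1.2308, -1.6923).
‖u_2‖ = 2.3534, so q_2 = (0.4576, -0.5230, -0.7191).
r_{13} = q_1·v_3 = 0.5883; r_{23} = q_2·v_3 = -2.1573.
u_3 = v_3 − 0.5883·q_1 + 2.1573·q_2 = (1.3333, -0.6667, 1.3333).
‖u_3‖ = 2.0000, so q_3 = (0.6667, -0.3333, 0.6667).

Q = [[-0.5883, 0.4576, 0.6667], [-0.7845, -0.5230, -0.3333], [0.1961, -0.7191, 0.6667]], R = [[5.0990, 3.5301, 0.5883], [0.0000, 2.3534, -2.1573], [0.0000, 0.0000, 2.0000]]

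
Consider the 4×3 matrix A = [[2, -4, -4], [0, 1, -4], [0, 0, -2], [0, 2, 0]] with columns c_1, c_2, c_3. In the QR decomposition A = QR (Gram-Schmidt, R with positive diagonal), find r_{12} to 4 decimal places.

c_1 = (2, 0, 0, 0); ‖c_1‖ = 2.0000, so e_1 = (1.0000, 0.0000, 0.0000, 0.0000).
r_{12} = e_1·c_2 = -4.0000.

r_{12} = -4.0000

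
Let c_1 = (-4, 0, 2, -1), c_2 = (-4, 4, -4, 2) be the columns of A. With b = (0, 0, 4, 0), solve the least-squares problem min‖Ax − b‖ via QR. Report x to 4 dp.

x = (0.4848, -0.3636)

c_1 = (-4, 0, 2, -1); ‖c_1‖ = 4.5826, so q_1 = (-0.8729, 0.0000, 0.4364, -0.2182).
q_1·c_2 = (-0.8729)·(-4) + 0.0000·4 + 0.4364·(-4) + (-0.2182)·2 = 1.3093.
u_2 = c_2 − 1.3093·q_1 = (-2.8571, 4.0000, -4.5714, 2.2857).
‖u_2‖ = 7.0912, so q_2 = (-0.4029, 0.5641, -0.6447, 0.3223).
Qᵀb = (1.7457, -2.5786).
Back-substitute: x_2 = -2.5786/7.0912 = -0.3636.
x_1 = (1.7457 − 1.3093·(-0.3636))/4.5826 = 0.4848.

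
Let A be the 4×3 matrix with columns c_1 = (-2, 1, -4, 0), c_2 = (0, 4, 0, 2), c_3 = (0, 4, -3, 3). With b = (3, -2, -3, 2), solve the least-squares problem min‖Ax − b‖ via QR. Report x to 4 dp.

e_1 = c_1/‖c_1‖ = (-2, 1, -4, 0)/4.5826 = (-0.4364, 0.2182, -0.8729, 0.0000).
r_{12} = e_1·c_2 = 0.8729.
u_2 = c_2 − 0.8729·e_1 = (0.3810, 3.8095, 0.7619, 2.0000).
‖u_2‖ = 4.3861, so e_2 = (0.0869, 0.8685, 0.1737, 0.4560).
r_{13} = e_1·c_3 = 3.4915; r_{23} = e_2·c_3 = 4.3210.
u_3 = c_3 − 3.4915·e_1 − 4.3210·e_2 = (1.1485, -0.5149, -0.7030, 1.0297).
‖u_3‖ = 1.7716, so e_3 = (0.6483, -0.2906, -0.3968, 0.5812).
Qᵀb = (0.8729, -1.0857, 4.8789).
Back-substitute: x_3 = 4.8789/1.7716 = 2.7539.
x_2 = (-1.0857 − 4.3210·2.7539)/4.3861 = -2.9606.
x_1 = (0.8729 − 0.8729·(-2.9606) − 3.4915·2.7539)/4.5826 = -1.3438.

x = (-1.3438, -2.9606, 2.7539)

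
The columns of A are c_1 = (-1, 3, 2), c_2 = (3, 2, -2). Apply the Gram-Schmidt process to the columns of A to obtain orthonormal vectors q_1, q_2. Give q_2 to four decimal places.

q_2 = (0.7118, 0.5382, -0.4514)

c_1 = (-1, 3, 2); ‖c_1‖ = 3.7417, so q_1 = (-0.2673, 0.8018, 0.5345).
q_1·c_2 = (-0.2673)·3 + 0.8018·2 + 0.5345·(-2) = -0.2673.
u_2 = c_2 + 0.2673·q_1 = (2.9286, 2.2143, -1.8571).
‖u_2‖ = 4.1144, so q_2 = (0.7118, 0.5382, -0.4514).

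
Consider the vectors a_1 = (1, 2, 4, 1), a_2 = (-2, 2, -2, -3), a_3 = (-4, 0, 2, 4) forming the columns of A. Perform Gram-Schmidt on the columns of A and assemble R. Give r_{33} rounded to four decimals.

r_{33} = 5.6392

a_1 = (1, 2, 4, 1); ‖a_1‖ = 4.6904, so e_1 = (0.2132, 0.4264, 0.8528, 0.2132).
e_1·a_2 = 0.2132·(-2) + 0.4264·2 + 0.8528·(-2) + 0.2132·(-3) = -1.9188.
u_2 = a_2 + 1.9188·e_1 = (-1.5909, 2.8182, -0.3636, -2.5909).
‖u_2‖ = 4.1615, so e_2 = (-0.3823, 0.6772, -0.0874, -0.6226).
e_1·a_3 = 0.2132·(-4) + 0.4264·0 + 0.8528·2 + 0.2132·4 = 1.7056; e_2·a_3 = (-0.3823)·(-4) + 0.6772·0 + (-0.0874)·2 + (-0.6226)·4 = -1.1360.
u_3 = a_3 − 1.7056·e_1 + 1.1360·e_2 = (-4.7979, 0.0420, 0.4462, 2.9291).
r_{33} = ‖u_3‖ = 5.6392.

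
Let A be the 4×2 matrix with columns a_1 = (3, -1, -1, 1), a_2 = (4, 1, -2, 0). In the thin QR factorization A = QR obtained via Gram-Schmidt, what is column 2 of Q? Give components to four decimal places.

q_2 = (0.2852, 0.7922, -0.3485, -0.4119)

q_1 = a_1/‖a_1‖ = (3, -1, -1, 1)/3.4641 = (0.8660, -0.2887, -0.2887, 0.2887).
r_{12} = q_1·a_2 = 3.7528.
u_2 = a_2 − 3.7528·q_1 = (0.7500, 2.0833, -0.9167, -1.0833).
‖u_2‖ = 2.6300, so q_2 = (0.2852, 0.7922, -0.3485, -0.4119).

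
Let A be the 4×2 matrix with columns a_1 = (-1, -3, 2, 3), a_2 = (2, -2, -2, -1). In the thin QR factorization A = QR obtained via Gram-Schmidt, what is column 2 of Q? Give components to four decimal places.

a_1 = (-1, -3, 2, 3); ‖a_1‖ = 4.7958, so e_1 = (-0.2085, -0.6255, 0.4170, 0.6255).
e_1·a_2 = (-0.2085)·2 + (-0.6255)·(-2) + 0.4170·(-2) + 0.6255·(-1) = -0.6255.
u_2 = a_2 + 0.6255·e_1 = (1.8696, -2.3913, -1.7391, -0.6087).
‖u_2‖ = 3.5509, so e_2 = (0.5265, -0.6734, -0.4898, -0.1714).

e_2 = (0.5265, -0.6734, -0.4898, -0.1714)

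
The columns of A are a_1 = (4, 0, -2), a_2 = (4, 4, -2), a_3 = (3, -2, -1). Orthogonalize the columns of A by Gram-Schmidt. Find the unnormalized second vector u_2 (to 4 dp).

a_1 = (4, 0, -2); ‖a_1‖ = 4.4721, so e_1 = (0.8944, 0.0000, -0.4472).
e_1·a_2 = 0.8944·4 + 0.0000·4 + (-0.4472)·(-2) = 4.4721.
u_2 = a_2 − 4.4721·e_1 = (0.0000, 4.0000, 0.0000).

u_2 = (0.0000, 4.0000, 0.0000)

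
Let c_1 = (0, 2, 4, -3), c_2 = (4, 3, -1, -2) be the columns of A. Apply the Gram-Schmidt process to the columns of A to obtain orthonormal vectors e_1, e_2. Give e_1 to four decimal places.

e_1 = c_1/‖c_1‖ = (0, 2, 4, -3)/5.3852 = (0.0000, 0.3714, 0.7428, -0.5571).

e_1 = (0.0000, 0.3714, 0.7428, -0.5571)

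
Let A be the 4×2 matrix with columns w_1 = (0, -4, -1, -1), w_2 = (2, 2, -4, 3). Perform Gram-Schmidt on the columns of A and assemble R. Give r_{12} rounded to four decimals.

r_{12} = -1.6499

w_1 = (0, -4, -1, -1); ‖w_1‖ = 4.2426, so e_1 = (0.0000, -0.9428, -0.2357, -0.2357).
r_{12} = e_1·w_2 = -1.6499.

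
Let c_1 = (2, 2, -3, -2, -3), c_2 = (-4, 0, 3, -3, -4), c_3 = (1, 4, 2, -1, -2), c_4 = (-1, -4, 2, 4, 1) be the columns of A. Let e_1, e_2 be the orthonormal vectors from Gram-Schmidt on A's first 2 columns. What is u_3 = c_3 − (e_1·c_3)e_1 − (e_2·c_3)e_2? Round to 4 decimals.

u_3 = (1.2255, 3.2168, 2.4183, 0.5397, 0.1835)

c_1 = (2, 2, -3, -2, -3); ‖c_1‖ = 5.4772, so e_1 = (0.3651, 0.3651, -0.5477, -0.3651, -0.5477).
e_1·c_2 = 0.3651·(-4) + 0.3651·0 + (-0.5477)·3 + (-0.3651)·(-3) + (-0.5477)·(-4) = 0.1826.
u_2 = c_2 − 0.1826·e_1 = (-4.0667, -0.0667, 3.1000, -2.9333, -3.9000).
‖u_2‖ = 7.0687, so e_2 = (-0.5753, -0.0094, 0.4386, -0.4150, -0.5517).
e_1·c_3 = 0.3651·1 + 0.3651·4 + (-0.5477)·2 + (-0.3651)·(-1) + (-0.5477)·(-2) = 2.1909; e_2·c_3 = (-0.5753)·1 + (-0.0094)·4 + 0.4386·2 + (-0.4150)·(-1) + (-0.5517)·(-2) = 1.7825.
u_3 = c_3 − 2.1909·e_1 − 1.7825·e_2 = (1.2255, 3.2168, 2.4183, 0.5397, 0.1835).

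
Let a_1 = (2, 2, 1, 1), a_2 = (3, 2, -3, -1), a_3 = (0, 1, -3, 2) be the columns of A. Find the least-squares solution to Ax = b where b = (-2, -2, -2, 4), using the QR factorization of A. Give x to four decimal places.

x = (-0.2381, -0.8388, 1.4134)

q_1 = a_1/‖a_1‖ = (2, 2, 1, 1)/3.1623 = (0.6325, 0.6325, 0.3162, 0.3162).
r_{12} = q_1·a_2 = 1.8974.
u_2 = a_2 − 1.8974·q_1 = (1.8000, 0.8000, -3.6000, -1.6000).
‖u_2‖ = 4.4045, so q_2 = (0.4087, 0.1816, -0.8173, -0.3633).
r_{13} = q_1·a_3 = 0.3162; r_{23} = q_2·a_3 = 1.9071.
u_3 = a_3 − 0.3162·q_1 − 1.9071·q_2 = (-0.9794, 0.4536, -1.5412, 2.5928).
‖u_3‖ = 3.2036, so q_3 = (-0.3057, 0.1416, -0.4811, 0.8093).
Qᵀb = (-1.8974, -0.9990, 4.5278).
Back-substitute: x_3 = 4.5278/3.2036 = 1.4134.
x_2 = (-0.9990 − 1.9071·1.4134)/4.4045 = -0.8388.
x_1 = (-1.8974 − 1.8974·(-0.8388) − 0.3162·1.4134)/3.1623 = -0.2381.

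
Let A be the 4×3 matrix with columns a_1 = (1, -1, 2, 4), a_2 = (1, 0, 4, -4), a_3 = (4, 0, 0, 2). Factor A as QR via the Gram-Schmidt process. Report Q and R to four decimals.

q_1 = a_1/‖a_1‖ = (1, -1, 2, 4)/4.6904 = (0.2132, -0.2132, 0.4264, 0.8528).
r_{12} = q_1·a_2 = -1.4924.
u_2 = a_2 + 1.4924·q_1 = (1.3182, -0.3182, 4.6364, -2.7273).
‖u_2‖ = 5.5473, so q_2 = (0.2376, -0.0574, 0.8358, -0.4916).
r_{13} = q_1·a_3 = 2.5584; r_{23} = q_2·a_3 = -0.0328.
u_3 = a_3 − 2.5584·q_1 + 0.0328·q_2 = (3.4623, 0.5436, -1.0635, -0.1979).
‖u_3‖ = 3.6679, so q_3 = (0.9440, 0.1482, -0.2900, -0.0540).

Q = [[0.2132, 0.2376, 0.9440], [-0.2132, -0.0574, 0.1482], [0.4264, 0.8358, -0.2900], [0.8528, -0.4916, -0.0540]], R = [[4.6904, -1.4924, 2.5584], [0.0000, 5.5473, -0.0328], [0.0000, 0.0000, 3.6679]]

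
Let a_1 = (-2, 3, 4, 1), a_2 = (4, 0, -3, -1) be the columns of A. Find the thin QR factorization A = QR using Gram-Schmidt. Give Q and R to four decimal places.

Q = [[-0.3651, 0.7735], [0.5477, 0.6247], [0.7303, -0.0595], [0.1826, -0.0892]], R = [[5.4772, -3.8341], [0.0000, 3.3615]]

a_1 = (-2, 3, 4, 1); ‖a_1‖ = 5.4772, so q_1 = (-0.3651, 0.5477, 0.7303, 0.1826).
q_1·a_2 = (-0.3651)·4 + 0.5477·0 + 0.7303·(-3) + 0.1826·(-1) = -3.8341.
u_2 = a_2 + 3.8341·q_1 = (2.6000, 2.1000, -0.2000, -0.3000).
‖u_2‖ = 3.3615, so q_2 = (0.7735, 0.6247, -0.0595, -0.0892).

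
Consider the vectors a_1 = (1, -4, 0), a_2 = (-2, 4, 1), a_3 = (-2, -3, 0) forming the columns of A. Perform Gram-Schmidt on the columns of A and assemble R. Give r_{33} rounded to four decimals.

a_1 = (1, -4, 0); ‖a_1‖ = 4.1231, so q_1 = (0.2425, -0.9701, 0.0000).
q_1·a_2 = 0.2425·(-2) + (-0.9701)·4 + 0.0000·1 = -4.3656.
u_2 = a_2 + 4.3656·q_1 = (-0.9412, -0.2353, 1.0000).
‖u_2‖ = 1.3933, so q_2 = (-0.6755, -0.1689, 0.7177).
q_1·a_3 = 0.2425·(-2) + (-0.9701)·(-3) + 0.0000·0 = 2.4254; q_2·a_3 = (-0.6755)·(-2) + (-0.1689)·(-3) + 0.7177·0 = 1.8577.
u_3 = a_3 − 2.4254·q_1 − 1.8577·q_2 = (-1.3333, -0.3333, -1.3333).
r_{33} = ‖u_3‖ = 1.9149.

r_{33} = 1.9149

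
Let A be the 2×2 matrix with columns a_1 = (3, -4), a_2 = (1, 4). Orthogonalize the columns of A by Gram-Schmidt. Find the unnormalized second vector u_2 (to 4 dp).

u_2 = (2.5600, 1.9200)

q_1 = a_1/‖a_1‖ = (3, -4)/5.0000 = (0.6000, -0.8000).
r_{12} = q_1·a_2 = -2.6000.
u_2 = a_2 + 2.6000·q_1 = (2.5600, 1.9200).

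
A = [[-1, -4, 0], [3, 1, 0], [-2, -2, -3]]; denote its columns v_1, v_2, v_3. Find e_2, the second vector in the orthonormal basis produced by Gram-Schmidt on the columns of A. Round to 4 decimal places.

e_2 = (-0.9144, -0.3861, -0.1219)

v_1 = (-1, 3, -2); ‖v_1‖ = 3.7417, so e_1 = (-0.2673, 0.8018, -0.5345).
e_1·v_2 = (-0.2673)·(-4) + 0.8018·1 + (-0.5345)·(-2) = 2.9399.
u_2 = v_2 − 2.9399·e_1 = (-3.2143, -1.3571, -0.4286).
‖u_2‖ = 3.5153, so e_2 = (-0.9144, -0.3861, -0.1219).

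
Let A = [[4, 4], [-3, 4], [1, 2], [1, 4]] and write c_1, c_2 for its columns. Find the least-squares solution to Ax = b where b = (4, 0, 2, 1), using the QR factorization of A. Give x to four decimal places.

x = (0.5736, 0.3512)

c_1 = (4, -3, 1, 1); ‖c_1‖ = 5.1962, so e_1 = (0.7698, -0.5774, 0.1925, 0.1925).
e_1·c_2 = 0.7698·4 + (-0.5774)·4 + 0.1925·2 + 0.1925·4 = 1.9245.
u_2 = c_2 − 1.9245·e_1 = (2.5185, 5.1111, 1.6296, 3.6296).
‖u_2‖ = 6.9496, so e_2 = (0.3624, 0.7355, 0.2345, 0.5223).
Qᵀb = (3.6566, 2.4409).
Back-substitute: x_2 = 2.4409/6.9496 = 0.3512.
x_1 = (3.6566 − 1.9245·0.3512)/5.1962 = 0.5736.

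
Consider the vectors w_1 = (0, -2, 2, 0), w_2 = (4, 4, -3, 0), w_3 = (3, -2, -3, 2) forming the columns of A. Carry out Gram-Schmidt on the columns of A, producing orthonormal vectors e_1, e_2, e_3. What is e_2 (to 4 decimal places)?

e_1 = w_1/‖w_1‖ = (0, -2, 2, 0)/2.8284 = (0.0000, -0.7071, 0.7071, 0.0000).
r_{12} = e_1·w_2 = -4.9497.
u_2 = w_2 + 4.9497·e_1 = (4.0000, 0.5000, 0.5000, 0.0000).
‖u_2‖ = 4.0620, so e_2 = (0.9847, 0.1231, 0.1231, 0.0000).

e_2 = (0.9847, 0.1231, 0.1231, 0.0000)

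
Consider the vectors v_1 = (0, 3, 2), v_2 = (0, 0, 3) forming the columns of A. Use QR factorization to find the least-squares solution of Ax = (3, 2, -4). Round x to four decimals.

v_1 = (0, 3, 2); ‖v_1‖ = 3.6056, so e_1 = (0.0000, 0.8321, 0.5547).
e_1·v_2 = 0.0000·0 + 0.8321·0 + 0.5547·3 = 1.6641.
u_2 = v_2 − 1.6641·e_1 = (0.0000, -1.3846, 2.0769).
‖u_2‖ = 2.4962, so e_2 = (0.0000, -0.5547, 0.8321).
Qᵀb = (-0.5547, -4.4376).
Back-substitute: x_2 = -4.4376/2.4962 = -1.7778.
x_1 = (-0.5547 − 1.6641·(-1.7778))/3.6056 = 0.6667.

x = (0.6667, -1.7778)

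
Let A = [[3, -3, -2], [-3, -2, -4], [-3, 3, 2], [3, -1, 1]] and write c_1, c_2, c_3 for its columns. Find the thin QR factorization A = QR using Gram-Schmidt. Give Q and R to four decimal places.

Q = [[0.5000, -0.4276, -0.2592], [-0.5000, -0.7941, 0.3455], [-0.5000, 0.4276, 0.2592], [0.5000, 0.0611, 0.8639]], R = [[6.0000, -2.5000, 0.5000], [0.0000, 4.0927, 4.9479], [0.0000, 0.0000, 0.5183]]

c_1 = (3, -3, -3, 3); ‖c_1‖ = 6.0000, so q_1 = (0.5000, -0.5000, -0.5000, 0.5000).
q_1·c_2 = 0.5000·(-3) + (-0.5000)·(-2) + (-0.5000)·3 + 0.5000·(-1) = -2.5000.
u_2 = c_2 + 2.5000·q_1 = (-1.7500, -3.2500, 1.7500, 0.2500).
‖u_2‖ = 4.0927, so q_2 = (-0.4276, -0.7941, 0.4276, 0.0611).
q_1·c_3 = 0.5000·(-2) + (-0.5000)·(-4) + (-0.5000)·2 + 0.5000·1 = 0.5000; q_2·c_3 = (-0.4276)·(-2) + (-0.7941)·(-4) + 0.4276·2 + 0.0611·1 = 4.9479.
u_3 = c_3 − 0.5000·q_1 − 4.9479·q_2 = (-0.1343, 0.1791, 0.1343, 0.4478).
‖u_3‖ = 0.5183, so q_3 = (-0.2592, 0.3455, 0.2592, 0.8639).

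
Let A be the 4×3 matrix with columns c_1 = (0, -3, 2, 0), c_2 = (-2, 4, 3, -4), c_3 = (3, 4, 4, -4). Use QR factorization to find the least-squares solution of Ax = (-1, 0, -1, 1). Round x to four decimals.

x = (-0.1955, 0.0855, -0.2637)

c_1 = (0, -3, 2, 0); ‖c_1‖ = 3.6056, so e_1 = (0.0000, -0.8321, 0.5547, 0.0000).
e_1·c_2 = 0.0000·(-2) + (-0.8321)·4 + 0.5547·3 + 0.0000·(-4) = -1.6641.
u_2 = c_2 + 1.6641·e_1 = (-2.0000, 2.6154, 3.9231, -4.0000).
‖u_2‖ = 6.4985, so e_2 = (-0.3078, 0.4025, 0.6037, -0.6155).
e_1·c_3 = 0.0000·3 + (-0.8321)·4 + 0.5547·4 + 0.0000·(-4) = -1.1094; e_2·c_3 = (-0.3078)·3 + 0.4025·4 + 0.6037·4 + (-0.6155)·(-4) = 5.5634.
u_3 = c_3 + 1.1094·e_1 − 5.5634·e_2 = (4.7122, 0.8379, 1.2568, -0.5756).
‖u_3‖ = 4.9818, so e_3 = (0.9459, 0.1682, 0.2523, -0.1155).
Qᵀb = (-0.5547, -0.9115, -1.3137).
Back-substitute: x_3 = -1.3137/4.9818 = -0.2637.
x_2 = (-0.9115 − 5.5634·(-0.2637))/6.4985 = 0.0855.
x_1 = (-0.5547 + 1.6641·0.0855 + 1.1094·(-0.2637))/3.6056 = -0.1955.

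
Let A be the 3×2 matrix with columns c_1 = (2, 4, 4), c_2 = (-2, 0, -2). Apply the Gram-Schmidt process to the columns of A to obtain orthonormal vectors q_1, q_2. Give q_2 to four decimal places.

q_1 = c_1/‖c_1‖ = (2, 4, 4)/6.0000 = (0.3333, 0.6667, 0.6667).
r_{12} = q_1·c_2 = -2.0000.
u_2 = c_2 + 2.0000·q_1 = (-1.3333, 1.3333, -0.6667).
‖u_2‖ = 2.0000, so q_2 = (-0.6667, 0.6667, -0.3333).

q_2 = (-0.6667, 0.6667, -0.3333)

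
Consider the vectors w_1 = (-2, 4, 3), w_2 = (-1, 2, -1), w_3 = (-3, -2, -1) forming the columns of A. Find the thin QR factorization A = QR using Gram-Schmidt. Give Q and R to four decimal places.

e_1 = w_1/‖w_1‖ = (-2, 4, 3)/5.3852 = (-0.3714, 0.7428, 0.5571).
r_{12} = e_1·w_2 = 1.2999.
u_2 = w_2 − 1.2999·e_1 = (-0.5172, 1.0345, -1.7241).
‖u_2‖ = 2.0761, so e_2 = (-0.2491, 0.4983, -0.8305).
r_{13} = e_1·w_3 = -0.9285; r_{23} = e_2·w_3 = 0.5813.
u_3 = w_3 + 0.9285·e_1 − 0.5813·e_2 = (-3.2000, -1.6000, 0.0000).
‖u_3‖ = 3.5777, so e_3 = (-0.8944, -0.4472, 0.0000).

Q = [[-0.3714, -0.2491, -0.8944], [0.7428, 0.4983, -0.4472], [0.5571, -0.8305, 0.0000]], R = [[5.3852, 1.2999, -0.9285], [0.0000, 2.0761, 0.5813], [0.0000, 0.0000, 3.5777]]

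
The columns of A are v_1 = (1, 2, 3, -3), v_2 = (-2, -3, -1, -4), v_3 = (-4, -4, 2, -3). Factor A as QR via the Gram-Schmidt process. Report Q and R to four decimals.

v_1 = (1, 2, 3, -3); ‖v_1‖ = 4.7958, so e_1 = (0.2085, 0.4170, 0.6255, -0.6255).
e_1·v_2 = 0.2085·(-2) + 0.4170·(-3) + 0.6255·(-1) + (-0.6255)·(-4) = 0.2085.
u_2 = v_2 − 0.2085·e_1 = (-2.0435, -3.0870, -1.1304, -3.8696).
‖u_2‖ = 5.4733, so e_2 = (-0.3734, -0.5640, -0.2065, -0.7070).
e_1·v_3 = 0.2085·(-4) + 0.4170·(-4) + 0.6255·2 + (-0.6255)·(-3) = 0.6255; e_2·v_3 = (-0.3734)·(-4) + (-0.5640)·(-4) + (-0.2065)·2 + (-0.7070)·(-3) = 5.4574.
u_3 = v_3 − 0.6255·e_1 − 5.4574·e_2 = (-2.0929, -1.1829, 2.7358, 1.2496).
‖u_3‖ = 3.8504, so e_3 = (-0.5435, -0.3072, 0.7105, 0.3245).

Q = [[0.2085, -0.3734, -0.5435], [0.4170, -0.5640, -0.3072], [0.6255, -0.2065, 0.7105], [-0.6255, -0.7070, 0.3245]], R = [[4.7958, 0.2085, 0.6255], [0.0000, 5.4733, 5.4574], [0.0000, 0.0000, 3.8504]]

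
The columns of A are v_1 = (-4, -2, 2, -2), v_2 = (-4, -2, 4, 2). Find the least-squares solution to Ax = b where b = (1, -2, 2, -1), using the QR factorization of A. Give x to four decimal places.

x = (0.1765, 0.0441)

v_1 = (-4, -2, 2, -2); ‖v_1‖ = 5.2915, so q_1 = (-0.7559, -0.3780, 0.3780, -0.3780).
q_1·v_2 = (-0.7559)·(-4) + (-0.3780)·(-2) + 0.3780·4 + (-0.3780)·2 = 4.5356.
u_2 = v_2 − 4.5356·q_1 = (-0.5714, -0.2857, 2.2857, 3.7143).
‖u_2‖ = 4.4078, so q_2 = (-0.1296, -0.0648, 0.5186, 0.8427).
Qᵀb = (1.1339, 0.1945).
Back-substitute: x_2 = 0.1945/4.4078 = 0.0441.
x_1 = (1.1339 − 4.5356·0.0441)/5.2915 = 0.1765.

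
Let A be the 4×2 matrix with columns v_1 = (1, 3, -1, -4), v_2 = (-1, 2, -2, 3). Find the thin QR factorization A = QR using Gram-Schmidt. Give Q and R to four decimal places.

Q = [[0.1925, -0.1972], [0.5774, 0.6185], [-0.1925, -0.5288], [-0.7698, 0.5468]], R = [[5.1962, -0.9623], [0.0000, 4.1321]]

v_1 = (1, 3, -1, -4); ‖v_1‖ = 5.1962, so e_1 = (0.1925, 0.5774, -0.1925, -0.7698).
e_1·v_2 = 0.1925·(-1) + 0.5774·2 + (-0.1925)·(-2) + (-0.7698)·3 = -0.9623.
u_2 = v_2 + 0.9623·e_1 = (-0.8148, 2.5556, -2.1852, 2.2593).
‖u_2‖ = 4.1321, so e_2 = (-0.1972, 0.6185, -0.5288, 0.5468).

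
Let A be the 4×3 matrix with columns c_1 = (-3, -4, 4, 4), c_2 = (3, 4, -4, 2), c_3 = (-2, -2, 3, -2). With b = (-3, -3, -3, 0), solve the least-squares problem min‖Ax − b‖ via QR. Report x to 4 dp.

c_1 = (-3, -4, 4, 4); ‖c_1‖ = 7.5498, so e_1 = (-0.3974, -0.5298, 0.5298, 0.5298).
e_1·c_2 = (-0.3974)·3 + (-0.5298)·4 + 0.5298·(-4) + 0.5298·2 = -4.3710.
u_2 = c_2 + 4.3710·e_1 = (1.2632, 1.6842, -1.6842, 4.3158).
‖u_2‖ = 5.0887, so e_2 = (0.2482, 0.3310, -0.3310, 0.8481).
e_1·c_3 = (-0.3974)·(-2) + (-0.5298)·(-2) + 0.5298·3 + 0.5298·(-2) = 2.3842; e_2·c_3 = 0.2482·(-2) + 0.3310·(-2) + (-0.3310)·3 + 0.8481·(-2) = -3.8475.
u_3 = c_3 − 2.3842·e_1 + 3.8475·e_2 = (-0.0976, 0.5366, 0.4634, 0.0000).
‖u_3‖ = 0.7157, so e_3 = (-0.1363, 0.7498, 0.6475, 0.0000).
Qᵀb = (1.1921, -0.7447, -3.7829).
Back-substitute: x_3 = -3.7829/0.7157 = -5.2857.
x_2 = (-0.7447 + 3.8475·(-5.2857))/5.0887 = -4.1429.
x_1 = (1.1921 + 4.3710·(-4.1429) − 2.3842·(-5.2857))/7.5498 = -0.5714.

x = (-0.5714, -4.1429, -5.2857)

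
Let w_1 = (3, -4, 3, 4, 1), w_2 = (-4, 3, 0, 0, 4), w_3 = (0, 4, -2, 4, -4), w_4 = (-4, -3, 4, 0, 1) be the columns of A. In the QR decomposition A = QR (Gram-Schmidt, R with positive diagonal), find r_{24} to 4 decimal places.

r_{24} = 2.7957

w_1 = (3, -4, 3, 4, 1); ‖w_1‖ = 7.1414, so e_1 = (0.4201, -0.5601, 0.4201, 0.5601, 0.1400).
e_1·w_2 = 0.4201·(-4) + (-0.5601)·3 + 0.4201·0 + 0.5601·0 + 0.1400·4 = -2.8006.
u_2 = w_2 + 2.8006·e_1 = (-2.8235, 1.4314, 1.1765, 1.5686, 4.3922).
‖u_2‖ = 5.7582, so e_2 = (-0.4903, 0.2486, 0.2043, 0.2724, 0.7628).
r_{24} = e_2·w_4 = 2.7957.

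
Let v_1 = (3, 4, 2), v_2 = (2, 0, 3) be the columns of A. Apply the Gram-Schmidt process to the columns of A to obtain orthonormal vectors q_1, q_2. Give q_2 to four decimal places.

q_2 = (0.2676, -0.5839, 0.7664)

q_1 = v_1/‖v_1‖ = (3, 4, 2)/5.3852 = (0.5571, 0.7428, 0.3714).
r_{12} = q_1·v_2 = 2.2283.
u_2 = v_2 − 2.2283·q_1 = (0.7586, -1.6552, 2.1724).
‖u_2‖ = 2.8345, so q_2 = (0.2676, -0.5839, 0.7664).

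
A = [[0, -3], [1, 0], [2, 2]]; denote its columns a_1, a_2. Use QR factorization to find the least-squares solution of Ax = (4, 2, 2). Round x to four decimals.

a_1 = (0, 1, 2); ‖a_1‖ = 2.2361, so e_1 = (0.0000, 0.4472, 0.8944).
e_1·a_2 = 0.0000·(-3) + 0.4472·0 + 0.8944·2 = 1.7889.
u_2 = a_2 − 1.7889·e_1 = (-3.0000, -0.8000, 0.4000).
‖u_2‖ = 3.1305, so e_2 = (-0.9583, -0.2556, 0.1278).
Qᵀb = (2.6833, -4.0888).
Back-substitute: x_2 = -4.0888/3.1305 = -1.3061.
x_1 = (2.6833 − 1.7889·(-1.3061))/2.2361 = 2.2449.

x = (2.2449, -1.3061)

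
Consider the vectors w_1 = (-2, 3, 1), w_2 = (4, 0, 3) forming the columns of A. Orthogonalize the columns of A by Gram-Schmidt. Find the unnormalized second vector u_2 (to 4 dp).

e_1 = w_1/‖w_1‖ = (-2, 3, 1)/3.7417 = (-0.5345, 0.8018, 0.2673).
r_{12} = e_1·w_2 = -1.3363.
u_2 = w_2 + 1.3363·e_1 = (3.2857, 1.0714, 3.3571).

u_2 = (3.2857, 1.0714, 3.3571)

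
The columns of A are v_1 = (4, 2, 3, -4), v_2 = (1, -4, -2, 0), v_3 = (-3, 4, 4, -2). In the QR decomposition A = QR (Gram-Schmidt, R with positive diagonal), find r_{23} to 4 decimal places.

r_{23} = -5.4103

v_1 = (4, 2, 3, -4); ‖v_1‖ = 6.7082, so q_1 = (0.5963, 0.2981, 0.4472, -0.5963).
q_1·v_2 = 0.5963·1 + 0.2981·(-4) + 0.4472·(-2) + (-0.5963)·0 = -1.4907.
u_2 = v_2 + 1.4907·q_1 = (1.8889, -3.5556, -1.3333, -0.8889).
‖u_2‖ = 4.3333, so q_2 = (0.4359, -0.8205, -0.3077, -0.2051).
r_{23} = q_2·v_3 = -5.4103.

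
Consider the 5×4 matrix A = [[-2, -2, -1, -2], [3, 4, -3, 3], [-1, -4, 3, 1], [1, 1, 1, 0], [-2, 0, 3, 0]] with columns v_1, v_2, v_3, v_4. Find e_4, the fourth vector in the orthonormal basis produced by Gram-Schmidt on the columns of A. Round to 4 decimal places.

e_4 = (0.0422, 0.6017, 0.4411, -0.5582, 0.3607)

e_1 = v_1/‖v_1‖ = (-2, 3, -1, 1, -2)/4.3589 = (-0.4588, 0.6882, -0.2294, 0.2294, -0.4588).
r_{12} = e_1·v_2 = 4.8177.
u_2 = v_2 − 4.8177·e_1 = (0.2105, 0.6842, -2.8947, -0.1053, 2.2105).
‖u_2‖ = 3.7134, so e_2 = (0.0567, 0.1843, -0.7795, -0.0283, 0.5953).
r_{13} = e_1·v_3 = -3.4412; r_{23} = e_2·v_3 = -1.1906.
u_3 = v_3 + 3.4412·e_1 + 1.1906·e_2 = (-2.5115, -0.4122, 1.2824, 1.7557, 2.1298).
‖u_3‖ = 3.9674, so e_3 = (-0.6330, -0.1039, 0.3232, 0.4425, 0.5368).
r_{14} = e_1·v_4 = 2.7530; r_{24} = e_2·v_4 = -0.3402; r_{34} = e_3·v_4 = 1.2776.
u_4 = v_4 − 2.7530·e_1 + 0.3402·e_2 − 1.2776·e_3 = (0.0912, 1.3007, 0.9534, -1.2066, 0.7798).
‖u_4‖ = 2.1617, so e_4 = (0.0422, 0.6017, 0.4411, -0.5582, 0.3607).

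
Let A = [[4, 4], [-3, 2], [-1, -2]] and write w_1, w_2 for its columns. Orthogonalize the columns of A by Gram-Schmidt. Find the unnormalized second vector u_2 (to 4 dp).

u_2 = (2.1538, 3.3846, -1.5385)

w_1 = (4, -3, -1); ‖w_1‖ = 5.0990, so q_1 = (0.7845, -0.5883, -0.1961).
q_1·w_2 = 0.7845·4 + (-0.5883)·2 + (-0.1961)·(-2) = 2.3534.
u_2 = w_2 − 2.3534·q_1 = (2.1538, 3.3846, -1.5385).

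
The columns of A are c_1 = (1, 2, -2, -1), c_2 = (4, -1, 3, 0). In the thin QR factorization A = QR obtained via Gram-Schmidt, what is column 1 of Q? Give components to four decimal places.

q_1 = (0.3162, 0.6325, -0.6325, -0.3162)

c_1 = (1, 2, -2, -1); ‖c_1‖ = 3.1623, so q_1 = (0.3162, 0.6325, -0.6325, -0.3162).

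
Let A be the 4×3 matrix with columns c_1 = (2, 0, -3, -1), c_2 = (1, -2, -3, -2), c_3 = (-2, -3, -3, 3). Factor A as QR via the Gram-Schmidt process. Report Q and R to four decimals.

Q = [[0.5345, -0.3520, -0.3010], [0.0000, -0.8214, -0.2469], [-0.8018, -0.0880, -0.4656], [-0.2673, -0.4400, 0.7948]], R = [[3.7417, 3.4744, 0.5345], [0.0000, 2.4349, 2.1122], [0.0000, 0.0000, 5.1238]]

q_1 = c_1/‖c_1‖ = (2, 0, -3, -1)/3.7417 = (0.5345, 0.0000, -0.8018, -0.2673).
r_{12} = q_1·c_2 = 3.4744.
u_2 = c_2 − 3.4744·q_1 = (-0.8571, -2.0000, -0.2143, -1.0714).
‖u_2‖ = 2.4349, so q_2 = (-0.3520, -0.8214, -0.0880, -0.4400).
r_{13} = q_1·c_3 = 0.5345; r_{23} = q_2·c_3 = 2.1122.
u_3 = c_3 − 0.5345·q_1 − 2.1122·q_2 = (-1.5422, -1.2651, -2.3855, 4.0723).
‖u_3‖ = 5.1238, so q_3 = (-0.3010, -0.2469, -0.4656, 0.7948).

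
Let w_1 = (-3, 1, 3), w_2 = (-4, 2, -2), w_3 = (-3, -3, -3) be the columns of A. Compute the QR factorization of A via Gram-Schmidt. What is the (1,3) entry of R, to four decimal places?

r_{13} = -0.6882

w_1 = (-3, 1, 3); ‖w_1‖ = 4.3589, so e_1 = (-0.6882, 0.2294, 0.6882).
r_{13} = e_1·w_3 = -0.6882.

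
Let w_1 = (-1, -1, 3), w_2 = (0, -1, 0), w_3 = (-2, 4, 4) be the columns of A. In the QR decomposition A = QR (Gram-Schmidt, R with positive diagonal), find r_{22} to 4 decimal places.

w_1 = (-1, -1, 3); ‖w_1‖ = 3.3166, so q_1 = (-0.3015, -0.3015, 0.9045).
q_1·w_2 = (-0.3015)·0 + (-0.3015)·(-1) + 0.9045·0 = 0.3015.
u_2 = w_2 − 0.3015·q_1 = (0.0909, -0.9091, -0.2727).
r_{22} = ‖u_2‖ = 0.9535.

r_{22} = 0.9535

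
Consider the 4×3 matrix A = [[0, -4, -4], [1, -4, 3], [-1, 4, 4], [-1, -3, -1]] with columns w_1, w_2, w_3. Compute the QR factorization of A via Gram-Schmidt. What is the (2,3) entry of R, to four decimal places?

r_{23} = 3.2969

w_1 = (0, 1, -1, -1); ‖w_1‖ = 1.7321, so q_1 = (0.0000, 0.5774, -0.5774, -0.5774).
q_1·w_2 = 0.0000·(-4) + 0.5774·(-4) + (-0.5774)·4 + (-0.5774)·(-3) = -2.8868.
u_2 = w_2 + 2.8868·q_1 = (-4.0000, -2.3333, 2.3333, -4.6667).
‖u_2‖ = 6.9761, so q_2 = (-0.5734, -0.3345, 0.3345, -0.6689).
r_{23} = q_2·w_3 = 3.2969.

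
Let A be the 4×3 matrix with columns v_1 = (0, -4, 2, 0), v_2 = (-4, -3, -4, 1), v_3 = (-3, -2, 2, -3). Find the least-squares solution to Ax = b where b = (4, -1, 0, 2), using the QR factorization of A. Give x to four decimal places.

x = (0.7969, -0.1821, -0.9342)

q_1 = v_1/‖v_1‖ = (0, -4, 2, 0)/4.4721 = (0.0000, -0.8944, 0.4472, 0.0000).
r_{12} = q_1·v_2 = 0.8944.
u_2 = v_2 − 0.8944·q_1 = (-4.0000, -2.2000, -4.4000, 1.0000).
‖u_2‖ = 6.4187, so q_2 = (-0.6232, -0.3427, -0.6855, 0.1558).
r_{13} = q_1·v_3 = 2.6833; r_{23} = q_2·v_3 = 0.7167.
u_3 = v_3 − 2.6833·q_1 − 0.7167·q_2 = (-2.5534, 0.6456, 1.2913, -3.1117).
‖u_3‖ = 4.2763, so q_3 = (-0.5971, 0.1510, 0.3020, -0.7277).
Qᵀb = (0.8944, -1.8384, -3.9947).
Back-substitute: x_3 = -3.9947/4.2763 = -0.9342.
x_2 = (-1.8384 − 0.7167·(-0.9342))/6.4187 = -0.1821.
x_1 = (0.8944 − 0.8944·(-0.1821) − 2.6833·(-0.9342))/4.4721 = 0.7969.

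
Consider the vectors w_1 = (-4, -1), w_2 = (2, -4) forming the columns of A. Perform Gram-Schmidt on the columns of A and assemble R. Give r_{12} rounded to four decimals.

w_1 = (-4, -1); ‖w_1‖ = 4.1231, so q_1 = (-0.9701, -0.2425).
r_{12} = q_1·w_2 = -0.9701.

r_{12} = -0.9701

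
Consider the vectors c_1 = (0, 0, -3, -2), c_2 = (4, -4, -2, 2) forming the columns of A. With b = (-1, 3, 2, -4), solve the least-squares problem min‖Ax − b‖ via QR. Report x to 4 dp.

x = (0.2636, -0.7132)

q_1 = c_1/‖c_1‖ = (0, 0, -3, -2)/3.6056 = (0.0000, 0.0000, -0.8321, -0.5547).
r_{12} = q_1·c_2 = 0.5547.
u_2 = c_2 − 0.5547·q_1 = (4.0000, -4.0000, -1.5385, 2.3077).
‖u_2‖ = 6.3002, so q_2 = (0.6349, -0.6349, -0.2442, 0.3663).
Qᵀb = (0.5547, -4.4932).
Back-substitute: x_2 = -4.4932/6.3002 = -0.7132.
x_1 = (0.5547 − 0.5547·(-0.7132))/3.6056 = 0.2636.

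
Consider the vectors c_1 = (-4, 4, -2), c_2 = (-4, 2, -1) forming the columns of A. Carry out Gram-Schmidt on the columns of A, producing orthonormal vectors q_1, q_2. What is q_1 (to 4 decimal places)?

c_1 = (-4, 4, -2); ‖c_1‖ = 6.0000, so q_1 = (-0.6667, 0.6667, -0.3333).

q_1 = (-0.6667, 0.6667, -0.3333)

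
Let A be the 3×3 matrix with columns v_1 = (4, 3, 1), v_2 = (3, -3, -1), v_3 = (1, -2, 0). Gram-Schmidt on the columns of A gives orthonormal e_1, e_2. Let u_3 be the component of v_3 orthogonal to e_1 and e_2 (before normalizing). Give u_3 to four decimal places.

v_1 = (4, 3, 1); ‖v_1‖ = 5.0990, so e_1 = (0.7845, 0.5883, 0.1961).
e_1·v_2 = 0.7845·3 + 0.5883·(-3) + 0.1961·(-1) = 0.3922.
u_2 = v_2 − 0.3922·e_1 = (2.6923, -3.2308, -1.0769).
‖u_2‖ = 4.3412, so e_2 = (0.6202, -0.7442, -0.2481).
e_1·v_3 = 0.7845·1 + 0.5883·(-2) + 0.1961·0 = -0.3922; e_2·v_3 = 0.6202·1 + (-0.7442)·(-2) + (-0.2481)·0 = 2.1086.
u_3 = v_3 + 0.3922·e_1 − 2.1086·e_2 = (0.0000, -0.2000, 0.6000).

u_3 = (0.0000, -0.2000, 0.6000)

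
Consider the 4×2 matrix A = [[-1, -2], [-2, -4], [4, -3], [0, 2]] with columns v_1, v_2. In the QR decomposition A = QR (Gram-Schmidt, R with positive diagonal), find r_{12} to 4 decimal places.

e_1 = v_1/‖v_1‖ = (-1, -2, 4, 0)/4.5826 = (-0.2182, -0.4364, 0.8729, 0.0000).
r_{12} = e_1·v_2 = -0.4364.

r_{12} = -0.4364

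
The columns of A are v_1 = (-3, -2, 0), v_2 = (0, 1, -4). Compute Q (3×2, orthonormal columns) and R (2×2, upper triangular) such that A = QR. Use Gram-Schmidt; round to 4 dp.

Q = [[-0.8321, -0.1130], [-0.5547, 0.1694], [0.0000, -0.9790]], R = [[3.6056, -0.5547], [0.0000, 4.0856]]

v_1 = (-3, -2, 0); ‖v_1‖ = 3.6056, so q_1 = (-0.8321, -0.5547, 0.0000).
q_1·v_2 = (-0.8321)·0 + (-0.5547)·1 + 0.0000·(-4) = -0.5547.
u_2 = v_2 + 0.5547·q_1 = (-0.4615, 0.6923, -4.0000).
‖u_2‖ = 4.0856, so q_2 = (-0.1130, 0.1694, -0.9790).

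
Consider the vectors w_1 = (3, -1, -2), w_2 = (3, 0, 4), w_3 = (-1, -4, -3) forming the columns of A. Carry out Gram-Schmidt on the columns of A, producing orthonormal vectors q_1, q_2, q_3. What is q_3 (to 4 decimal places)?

w_1 = (3, -1, -2); ‖w_1‖ = 3.7417, so q_1 = (0.8018, -0.2673, -0.5345).
q_1·w_2 = 0.8018·3 + (-0.2673)·0 + (-0.5345)·4 = 0.2673.
u_2 = w_2 − 0.2673·q_1 = (2.7857, 0.0714, 4.1429).
‖u_2‖ = 4.9929, so q_2 = (0.5579, 0.0143, 0.8298).
q_1·w_3 = 0.8018·(-1) + (-0.2673)·(-4) + (-0.5345)·(-3) = 1.8708; q_2·w_3 = 0.5579·(-1) + 0.0143·(-4) + 0.8298·(-3) = -3.1044.
u_3 = w_3 − 1.8708·q_1 + 3.1044·q_2 = (-0.7679, -3.4556, 0.5759).
‖u_3‖ = 3.5864, so q_3 = (-0.2141, -0.9635, 0.1606).

q_3 = (-0.2141, -0.9635, 0.1606)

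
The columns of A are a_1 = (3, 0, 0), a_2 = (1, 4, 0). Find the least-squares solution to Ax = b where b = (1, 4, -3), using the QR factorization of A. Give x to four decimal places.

x = (0.0000, 1.0000)

a_1 = (3, 0, 0); ‖a_1‖ = 3.0000, so e_1 = (1.0000, 0.0000, 0.0000).
e_1·a_2 = 1.0000·1 + 0.0000·4 + 0.0000·0 = 1.0000.
u_2 = a_2 − 1.0000·e_1 = (0.0000, 4.0000, 0.0000).
‖u_2‖ = 4.0000, so e_2 = (0.0000, 1.0000, 0.0000).
Qᵀb = (1.0000, 4.0000).
Back-substitute: x_2 = 4.0000/4.0000 = 1.0000.
x_1 = (1.0000 − 1.0000·1.0000)/3.0000 = 0.0000.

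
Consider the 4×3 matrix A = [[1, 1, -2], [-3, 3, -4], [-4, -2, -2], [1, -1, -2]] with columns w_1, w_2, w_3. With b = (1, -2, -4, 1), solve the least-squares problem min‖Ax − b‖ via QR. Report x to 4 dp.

x = (0.9267, 0.1667, -0.0533)

q_1 = w_1/‖w_1‖ = (1, -3, -4, 1)/5.1962 = (0.1925, -0.5774, -0.7698, 0.1925).
r_{12} = q_1·w_2 = -0.1925.
u_2 = w_2 + 0.1925·q_1 = (1.0370, 2.8889, -2.1481, -0.9630).
‖u_2‖ = 3.8682, so q_2 = (0.2681, 0.7468, -0.5553, -0.2489).
r_{13} = q_1·w_3 = 3.0792; r_{23} = q_2·w_3 = -1.9149.
u_3 = w_3 − 3.0792·q_1 + 1.9149·q_2 = (-2.0792, -0.7921, -0.6931, -3.0693).
‖u_3‖ = 3.8538, so q_3 = (-0.5395, -0.2055, -0.1798, -0.7964).
Qᵀb = (4.6188, 0.7468, -0.2055).
Back-substitute: x_3 = -0.2055/3.8538 = -0.0533.
x_2 = (0.7468 + 1.9149·(-0.0533))/3.8682 = 0.1667.
x_1 = (4.6188 + 0.1925·0.1667 − 3.0792·(-0.0533))/5.1962 = 0.9267.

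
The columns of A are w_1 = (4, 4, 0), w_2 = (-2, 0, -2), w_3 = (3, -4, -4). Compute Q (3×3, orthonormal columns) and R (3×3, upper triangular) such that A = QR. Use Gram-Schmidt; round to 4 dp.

Q = [[0.7071, -0.4082, 0.5774], [0.7071, 0.4082, -0.5774], [0.0000, -0.8165, -0.5774]], R = [[5.6569, -1.4142, -0.7071], [0.0000, 2.4495, 0.4082], [0.0000, 0.0000, 6.3509]]

e_1 = w_1/‖w_1‖ = (4, 4, 0)/5.6569 = (0.7071, 0.7071, 0.0000).
r_{12} = e_1·w_2 = -1.4142.
u_2 = w_2 + 1.4142·e_1 = (-1.0000, 1.0000, -2.0000).
‖u_2‖ = 2.4495, so e_2 = (-0.4082, 0.4082, -0.8165).
r_{13} = e_1·w_3 = -0.7071; r_{23} = e_2·w_3 = 0.4082.
u_3 = w_3 + 0.7071·e_1 − 0.4082·e_2 = (3.6667, -3.6667, -3.6667).
‖u_3‖ = 6.3509, so e_3 = (0.5774, -0.5774, -0.5774).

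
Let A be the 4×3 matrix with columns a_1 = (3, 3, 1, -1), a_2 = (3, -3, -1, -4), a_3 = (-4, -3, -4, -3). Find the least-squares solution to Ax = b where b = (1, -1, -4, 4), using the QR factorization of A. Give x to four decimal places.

x = (-0.6077, -0.0468, -0.1952)

a_1 = (3, 3, 1, -1); ‖a_1‖ = 4.4721, so e_1 = (0.6708, 0.6708, 0.2236, -0.2236).
e_1·a_2 = 0.6708·3 + 0.6708·(-3) + 0.2236·(-1) + (-0.2236)·(-4) = 0.6708.
u_2 = a_2 − 0.6708·e_1 = (2.5500, -3.4500, -1.1500, -3.8500).
‖u_2‖ = 5.8779, so e_2 = (0.4338, -0.5869, -0.1956, -0.6550).
e_1·a_3 = 0.6708·(-4) + 0.6708·(-3) + 0.2236·(-4) + (-0.2236)·(-3) = -4.9193; e_2·a_3 = 0.4338·(-4) + (-0.5869)·(-3) + (-0.1956)·(-4) + (-0.6550)·(-3) = 2.7731.
u_3 = a_3 + 4.9193·e_1 − 2.7731·e_2 = (-1.9030, 1.9276, -2.3575, -2.2836).
‖u_3‖ = 4.2556, so e_3 = (-0.4472, 0.4530, -0.5540, -0.5366).
Qᵀb = (-1.7889, -0.8166, -0.8308).
Back-substitute: x_3 = -0.8308/4.2556 = -0.1952.
x_2 = (-0.8166 − 2.7731·(-0.1952))/5.8779 = -0.0468.
x_1 = (-1.7889 − 0.6708·(-0.0468) + 4.9193·(-0.1952))/4.4721 = -0.6077.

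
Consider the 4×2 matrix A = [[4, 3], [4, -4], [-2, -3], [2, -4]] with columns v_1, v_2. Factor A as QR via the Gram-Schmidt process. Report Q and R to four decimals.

v_1 = (4, 4, -2, 2); ‖v_1‖ = 6.3246, so q_1 = (0.6325, 0.6325, -0.3162, 0.3162).
q_1·v_2 = 0.6325·3 + 0.6325·(-4) + (-0.3162)·(-3) + 0.3162·(-4) = -0.9487.
u_2 = v_2 + 0.9487·q_1 = (3.6000, -3.4000, -3.3000, -3.7000).
‖u_2‖ = 7.0071, so q_2 = (0.5138, -0.4852, -0.4709, -0.5280).

Q = [[0.6325, 0.5138], [0.6325, -0.4852], [-0.3162, -0.4709], [0.3162, -0.5280]], R = [[6.3246, -0.9487], [0.0000, 7.0071]]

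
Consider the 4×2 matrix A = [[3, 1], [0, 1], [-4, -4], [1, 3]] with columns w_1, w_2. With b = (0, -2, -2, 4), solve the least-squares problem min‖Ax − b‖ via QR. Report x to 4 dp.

x = (-0.3303, 0.9358)

w_1 = (3, 0, -4, 1); ‖w_1‖ = 5.0990, so q_1 = (0.5883, 0.0000, -0.7845, 0.1961).
q_1·w_2 = 0.5883·1 + 0.0000·1 + (-0.7845)·(-4) + 0.1961·3 = 4.3146.
u_2 = w_2 − 4.3146·q_1 = (-1.5385, 1.0000, -0.6154, 2.1538).
‖u_2‖ = 2.8956, so q_2 = (-0.5313, 0.3453, -0.2125, 0.7438).
Qᵀb = (2.3534, 2.7097).
Back-substitute: x_2 = 2.7097/2.8956 = 0.9358.
x_1 = (2.3534 − 4.3146·0.9358)/5.0990 = -0.3303.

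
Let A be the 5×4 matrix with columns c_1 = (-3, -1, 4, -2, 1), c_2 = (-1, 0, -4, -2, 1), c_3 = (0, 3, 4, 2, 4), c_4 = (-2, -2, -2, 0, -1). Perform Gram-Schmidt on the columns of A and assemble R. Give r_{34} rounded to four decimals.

r_{34} = -2.1435

c_1 = (-3, -1, 4, -2, 1); ‖c_1‖ = 5.5678, so e_1 = (-0.5388, -0.1796, 0.7184, -0.3592, 0.1796).
e_1·c_2 = (-0.5388)·(-1) + (-0.1796)·0 + 0.7184·(-4) + (-0.3592)·(-2) + 0.1796·1 = -1.4368.
u_2 = c_2 + 1.4368·e_1 = (-1.7742, -0.2581, -2.9677, -2.5161, 1.2581).
‖u_2‖ = 4.4649, so e_2 = (-0.3974, -0.0578, -0.6647, -0.5635, 0.2818).
e_1·c_3 = (-0.5388)·0 + (-0.1796)·3 + 0.7184·4 + (-0.3592)·2 + 0.1796·4 = 2.3349; e_2·c_3 = (-0.3974)·0 + (-0.0578)·3 + (-0.6647)·4 + (-0.5635)·2 + 0.2818·4 = -2.8321.
u_3 = c_3 − 2.3349·e_1 + 2.8321·e_2 = (0.1327, 3.2557, 0.4401, 1.2427, 4.3786).
‖u_3‖ = 5.6149, so e_3 = (0.0236, 0.5798, 0.0784, 0.2213, 0.7798).
r_{34} = e_3·c_4 = -2.1435.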